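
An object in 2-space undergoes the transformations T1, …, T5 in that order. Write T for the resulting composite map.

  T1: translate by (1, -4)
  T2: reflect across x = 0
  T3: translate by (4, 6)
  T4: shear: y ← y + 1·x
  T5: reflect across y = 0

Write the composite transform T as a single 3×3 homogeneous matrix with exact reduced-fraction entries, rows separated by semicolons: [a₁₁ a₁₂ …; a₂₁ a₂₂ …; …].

T = [-1 0 3; 1 -1 -5; 0 0 1]

T1 = [1 0 1; 0 1 -4; 0 0 1]
T2·T1 = [-1 0 -1; 0 1 -4; 0 0 1]
T3·…·T1 = [-1 0 3; 0 1 2; 0 0 1]
T4·…·T1 = [-1 0 3; -1 1 5; 0 0 1]
T5·…·T1 = [-1 0 3; 1 -1 -5; 0 0 1]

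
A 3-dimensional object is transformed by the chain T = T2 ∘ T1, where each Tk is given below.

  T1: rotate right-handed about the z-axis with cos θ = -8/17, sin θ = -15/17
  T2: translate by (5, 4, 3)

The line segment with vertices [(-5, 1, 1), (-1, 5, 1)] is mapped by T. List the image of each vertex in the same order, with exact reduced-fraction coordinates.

T1 rotate right-handed about the z-axis with cos θ = -8/17, sin θ = -15/17: (-5, 1, 1) → (55/17, 67/17, 1); (-1, 5, 1) → (83/17, -25/17, 1)
T2 translate by (5, 4, 3): (55/17, 67/17, 1) → (140/17, 135/17, 4); (83/17, -25/17, 1) → (168/17, 43/17, 4)

image vertices: (140/17, 135/17, 4), (168/17, 43/17, 4)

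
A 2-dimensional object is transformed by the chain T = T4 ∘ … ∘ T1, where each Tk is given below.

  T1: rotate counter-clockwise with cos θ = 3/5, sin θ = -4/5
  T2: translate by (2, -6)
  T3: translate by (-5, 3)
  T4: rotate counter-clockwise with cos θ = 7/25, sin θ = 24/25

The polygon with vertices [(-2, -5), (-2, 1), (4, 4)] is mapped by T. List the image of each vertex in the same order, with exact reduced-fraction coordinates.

image vertices: (241/125, -1138/125), (-23/125, -436/125), (547/125, 179/125)

T1 rotate counter-clockwise with cos θ = 3/5, sin θ = -4/5: (-2, -5) → (-26/5, -7/5); (-2, 1) → (-2/5, 11/5); (4, 4) → (28/5, -4/5)
T2 translate by (2, -6): (-26/5, -7/5) → (-16/5, -37/5); (-2/5, 11/5) → (8/5, -19/5); (28/5, -4/5) → (38/5, -34/5)
T3 translate by (-5, 3): (-16/5, -37/5) → (-41/5, -22/5); (8/5, -19/5) → (-17/5, -4/5); (38/5, -34/5) → (13/5, -19/5)
T4 rotate counter-clockwise with cos θ = 7/25, sin θ = 24/25: (-41/5, -22/5) → (241/125, -1138/125); (-17/5, -4/5) → (-23/125, -436/125); (13/5, -19/5) → (547/125, 179/125)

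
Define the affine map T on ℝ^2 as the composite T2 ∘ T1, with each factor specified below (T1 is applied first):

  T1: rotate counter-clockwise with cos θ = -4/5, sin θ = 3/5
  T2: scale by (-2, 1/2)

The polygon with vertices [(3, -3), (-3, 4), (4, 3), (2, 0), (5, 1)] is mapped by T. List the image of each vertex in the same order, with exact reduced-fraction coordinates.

image vertices: (6/5, 21/10), (0, -5/2), (10, 0), (16/5, 3/5), (46/5, 11/10)

T1 rotate counter-clockwise with cos θ = -4/5, sin θ = 3/5: (3, -3) → (-3/5, 21/5); (-3, 4) → (0, -5); (4, 3) → (-5, 0); (2, 0) → (-8/5, 6/5); (5, 1) → (-23/5, 11/5)
T2 scale by (-2, 1/2): (-3/5, 21/5) → (6/5, 21/10); (0, -5) → (0, -5/2); (-5, 0) → (10, 0); (-8/5, 6/5) → (16/5, 3/5); (-23/5, 11/5) → (46/5, 11/10)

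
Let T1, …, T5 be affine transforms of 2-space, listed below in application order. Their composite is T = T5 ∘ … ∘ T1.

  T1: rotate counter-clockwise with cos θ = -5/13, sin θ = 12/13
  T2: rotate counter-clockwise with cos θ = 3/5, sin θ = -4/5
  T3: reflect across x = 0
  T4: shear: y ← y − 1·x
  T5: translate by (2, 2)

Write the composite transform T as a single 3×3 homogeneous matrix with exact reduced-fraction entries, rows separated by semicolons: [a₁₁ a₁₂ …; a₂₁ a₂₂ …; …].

T = [-33/65 56/65 2; 89/65 -23/65 2; 0 0 1]

T1 = [-5/13 -12/13 0; 12/13 -5/13 0; 0 0 1]
T2·T1 = [33/65 -56/65 0; 56/65 33/65 0; 0 0 1]
T3·…·T1 = [-33/65 56/65 0; 56/65 33/65 0; 0 0 1]
T4·…·T1 = [-33/65 56/65 0; 89/65 -23/65 0; 0 0 1]
T5·…·T1 = [-33/65 56/65 2; 89/65 -23/65 2; 0 0 1]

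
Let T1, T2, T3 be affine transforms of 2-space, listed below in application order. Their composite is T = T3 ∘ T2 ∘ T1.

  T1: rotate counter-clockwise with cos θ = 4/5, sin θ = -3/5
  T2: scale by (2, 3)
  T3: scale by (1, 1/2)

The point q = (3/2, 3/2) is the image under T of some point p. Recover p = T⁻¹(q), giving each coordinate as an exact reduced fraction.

T1 = [4/5 3/5 0; -3/5 4/5 0; 0 0 1]
T2·T1 = [8/5 6/5 0; -9/5 12/5 0; 0 0 1]
T3·…·T1 = [8/5 6/5 0; -9/10 6/5 0; 0 0 1]
det M = 3; M⁻¹ = [2/5 -2/5 0; 3/10 8/15 0; 0 0 1]
M⁻¹ · (3/2, 3/2)ᵀ = (0, 5/4)ᵀ

p = (0, 5/4)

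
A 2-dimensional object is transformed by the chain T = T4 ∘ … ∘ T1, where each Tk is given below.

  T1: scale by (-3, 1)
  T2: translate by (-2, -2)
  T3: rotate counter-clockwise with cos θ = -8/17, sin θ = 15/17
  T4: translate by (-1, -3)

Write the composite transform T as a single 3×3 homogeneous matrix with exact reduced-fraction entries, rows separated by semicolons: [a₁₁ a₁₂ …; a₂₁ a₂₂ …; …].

T1 = [-3 0 0; 0 1 0; 0 0 1]
T2·T1 = [-3 0 -2; 0 1 -2; 0 0 1]
T3·…·T1 = [24/17 -15/17 46/17; -45/17 -8/17 -14/17; 0 0 1]
T4·…·T1 = [24/17 -15/17 29/17; -45/17 -8/17 -65/17; 0 0 1]

T = [24/17 -15/17 29/17; -45/17 -8/17 -65/17; 0 0 1]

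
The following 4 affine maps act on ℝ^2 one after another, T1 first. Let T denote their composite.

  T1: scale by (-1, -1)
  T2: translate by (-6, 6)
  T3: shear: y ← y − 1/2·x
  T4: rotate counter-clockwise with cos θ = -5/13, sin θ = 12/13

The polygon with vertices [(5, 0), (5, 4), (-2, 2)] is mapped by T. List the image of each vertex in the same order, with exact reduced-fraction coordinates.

T1 scale by (-1, -1): (5, 0) → (-5, 0); (5, 4) → (-5, -4); (-2, 2) → (2, -2)
T2 translate by (-6, 6): (-5, 0) → (-11, 6); (-5, -4) → (-11, 2); (2, -2) → (-4, 4)
T3 shear: y ← y − 1/2·x: (-11, 6) → (-11, 23/2); (-11, 2) → (-11, 15/2); (-4, 4) → (-4, 6)
T4 rotate counter-clockwise with cos θ = -5/13, sin θ = 12/13: (-11, 23/2) → (-83/13, -379/26); (-11, 15/2) → (-35/13, -339/26); (-4, 6) → (-4, -6)

image vertices: (-83/13, -379/26), (-35/13, -339/26), (-4, -6)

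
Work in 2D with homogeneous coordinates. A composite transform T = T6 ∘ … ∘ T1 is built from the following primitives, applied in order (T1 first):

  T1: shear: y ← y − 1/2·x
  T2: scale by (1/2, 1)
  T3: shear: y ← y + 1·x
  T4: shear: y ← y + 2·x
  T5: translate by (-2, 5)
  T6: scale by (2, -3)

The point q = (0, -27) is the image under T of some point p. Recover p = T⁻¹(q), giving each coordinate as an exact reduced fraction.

p = (4, 0)

T1 = [1 0 0; -1/2 1 0; 0 0 1]
T2·T1 = [1/2 0 0; -1/2 1 0; 0 0 1]
T3·…·T1 = [1/2 0 0; 0 1 0; 0 0 1]
T4·…·T1 = [1/2 0 0; 1 1 0; 0 0 1]
T5·…·T1 = [1/2 0 -2; 1 1 5; 0 0 1]
T6·…·T1 = [1 0 -4; -3 -3 -15; 0 0 1]
det M = -3; M⁻¹ = [1 0 4; -1 -1/3 -9; 0 0 1]
M⁻¹ · (0, -27)ᵀ = (4, 0)ᵀ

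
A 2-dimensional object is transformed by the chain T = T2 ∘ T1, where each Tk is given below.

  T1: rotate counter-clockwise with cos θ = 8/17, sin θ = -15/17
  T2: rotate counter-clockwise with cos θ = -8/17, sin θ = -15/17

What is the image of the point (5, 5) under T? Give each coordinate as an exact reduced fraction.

T1 rotate counter-clockwise with cos θ = 8/17, sin θ = -15/17: (5, 5) → (115/17, -35/17)
T2 rotate counter-clockwise with cos θ = -8/17, sin θ = -15/17: (115/17, -35/17) → (-5, -5)

T(p) = (-5, -5)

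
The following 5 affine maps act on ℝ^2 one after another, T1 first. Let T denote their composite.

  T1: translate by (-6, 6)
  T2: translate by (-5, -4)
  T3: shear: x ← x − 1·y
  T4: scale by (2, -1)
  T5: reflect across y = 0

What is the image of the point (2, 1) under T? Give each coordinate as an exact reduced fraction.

T(p) = (-24, 3)

T1 translate by (-6, 6): (2, 1) → (-4, 7)
T2 translate by (-5, -4): (-4, 7) → (-9, 3)
T3 shear: x ← x − 1·y: (-9, 3) → (-12, 3)
T4 scale by (2, -1): (-12, 3) → (-24, -3)
T5 reflect across y = 0: (-24, -3) → (-24, 3)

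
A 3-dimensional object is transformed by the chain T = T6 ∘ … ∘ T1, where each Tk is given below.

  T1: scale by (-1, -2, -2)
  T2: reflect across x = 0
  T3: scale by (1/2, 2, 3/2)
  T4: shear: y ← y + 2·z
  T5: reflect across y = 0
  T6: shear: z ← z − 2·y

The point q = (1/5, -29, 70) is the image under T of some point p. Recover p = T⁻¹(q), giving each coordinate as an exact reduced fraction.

p = (2/5, -5/4, -4)

T1 = [-1 0 0 0; 0 -2 0 0; 0 0 -2 0; 0 0 0 1]
T2·T1 = [1 0 0 0; 0 -2 0 0; 0 0 -2 0; 0 0 0 1]
T3·…·T1 = [1/2 0 0 0; 0 -4 0 0; 0 0 -3 0; 0 0 0 1]
T4·…·T1 = [1/2 0 0 0; 0 -4 -6 0; 0 0 -3 0; 0 0 0 1]
T5·…·T1 = [1/2 0 0 0; 0 4 6 0; 0 0 -3 0; 0 0 0 1]
T6·…·T1 = [1/2 0 0 0; 0 4 6 0; 0 -8 -15 0; 0 0 0 1]
det M = -6; M⁻¹ = [2 0 0 0; 0 5/4 1/2 0; 0 -2/3 -1/3 0; 0 0 0 1]
M⁻¹ · (1/5, -29, 70)ᵀ = (2/5, -5/4, -4)ᵀ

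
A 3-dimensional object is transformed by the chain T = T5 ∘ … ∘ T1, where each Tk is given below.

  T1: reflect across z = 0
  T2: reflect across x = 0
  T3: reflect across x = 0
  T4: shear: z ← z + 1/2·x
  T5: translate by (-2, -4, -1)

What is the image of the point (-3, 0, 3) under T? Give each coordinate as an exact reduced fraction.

T(p) = (-5, -4, -11/2)

T1 reflect across z = 0: (-3, 0, 3) → (-3, 0, -3)
T2 reflect across x = 0: (-3, 0, -3) → (3, 0, -3)
T3 reflect across x = 0: (3, 0, -3) → (-3, 0, -3)
T4 shear: z ← z + 1/2·x: (-3, 0, -3) → (-3, 0, -9/2)
T5 translate by (-2, -4, -1): (-3, 0, -9/2) → (-5, -4, -11/2)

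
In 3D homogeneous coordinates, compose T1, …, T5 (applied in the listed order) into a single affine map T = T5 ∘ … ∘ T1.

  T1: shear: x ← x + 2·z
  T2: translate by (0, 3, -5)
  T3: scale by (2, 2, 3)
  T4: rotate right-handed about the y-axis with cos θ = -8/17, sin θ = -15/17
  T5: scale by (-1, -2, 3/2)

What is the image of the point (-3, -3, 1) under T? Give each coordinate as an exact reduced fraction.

T(p) = (-196/17, 0, 99/17)

T1 shear: x ← x + 2·z: (-3, -3, 1) → (-1, -3, 1)
T2 translate by (0, 3, -5): (-1, -3, 1) → (-1, 0, -4)
T3 scale by (2, 2, 3): (-1, 0, -4) → (-2, 0, -12)
T4 rotate right-handed about the y-axis with cos θ = -8/17, sin θ = -15/17: (-2, 0, -12) → (196/17, 0, 66/17)
T5 scale by (-1, -2, 3/2): (196/17, 0, 66/17) → (-196/17, 0, 99/17)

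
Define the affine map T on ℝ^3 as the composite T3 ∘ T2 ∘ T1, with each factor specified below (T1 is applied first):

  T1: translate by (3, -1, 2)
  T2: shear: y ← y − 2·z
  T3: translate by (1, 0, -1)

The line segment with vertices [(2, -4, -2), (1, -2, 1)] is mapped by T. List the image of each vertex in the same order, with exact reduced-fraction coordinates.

image vertices: (6, -5, -1), (5, -9, 2)

T1 translate by (3, -1, 2): (2, -4, -2) → (5, -5, 0); (1, -2, 1) → (4, -3, 3)
T2 shear: y ← y − 2·z: (5, -5, 0) → (5, -5, 0); (4, -3, 3) → (4, -9, 3)
T3 translate by (1, 0, -1): (5, -5, 0) → (6, -5, -1); (4, -9, 3) → (5, -9, 2)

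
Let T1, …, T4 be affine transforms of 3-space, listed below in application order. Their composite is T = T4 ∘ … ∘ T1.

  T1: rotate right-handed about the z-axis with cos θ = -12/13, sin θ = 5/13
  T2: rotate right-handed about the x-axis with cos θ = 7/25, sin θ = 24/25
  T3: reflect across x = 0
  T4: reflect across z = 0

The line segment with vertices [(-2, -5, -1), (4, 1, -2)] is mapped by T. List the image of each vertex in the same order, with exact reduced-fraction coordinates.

T1 rotate right-handed about the z-axis with cos θ = -12/13, sin θ = 5/13: (-2, -5, -1) → (49/13, 50/13, -1); (4, 1, -2) → (-53/13, 8/13, -2)
T2 rotate right-handed about the x-axis with cos θ = 7/25, sin θ = 24/25: (49/13, 50/13, -1) → (49/13, 662/325, 1109/325); (-53/13, 8/13, -2) → (-53/13, 136/65, 2/65)
T3 reflect across x = 0: (49/13, 662/325, 1109/325) → (-49/13, 662/325, 1109/325); (-53/13, 136/65, 2/65) → (53/13, 136/65, 2/65)
T4 reflect across z = 0: (-49/13, 662/325, 1109/325) → (-49/13, 662/325, -1109/325); (53/13, 136/65, 2/65) → (53/13, 136/65, -2/65)

image vertices: (-49/13, 662/325, -1109/325), (53/13, 136/65, -2/65)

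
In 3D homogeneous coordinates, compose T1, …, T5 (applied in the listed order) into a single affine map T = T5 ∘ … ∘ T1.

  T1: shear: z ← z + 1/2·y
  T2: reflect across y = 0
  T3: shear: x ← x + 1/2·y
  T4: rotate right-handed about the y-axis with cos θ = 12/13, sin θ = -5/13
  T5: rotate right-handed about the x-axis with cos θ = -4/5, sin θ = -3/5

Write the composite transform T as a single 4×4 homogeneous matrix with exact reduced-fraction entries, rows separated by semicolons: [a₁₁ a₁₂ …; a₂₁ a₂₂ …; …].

T = [12/13 -17/26 -5/13 0; 3/13 25/26 36/65 0; -4/13 5/13 -48/65 0; 0 0 0 1]

T1 = [1 0 0 0; 0 1 0 0; 0 1/2 1 0; 0 0 0 1]
T2·T1 = [1 0 0 0; 0 -1 0 0; 0 1/2 1 0; 0 0 0 1]
T3·…·T1 = [1 -1/2 0 0; 0 -1 0 0; 0 1/2 1 0; 0 0 0 1]
T4·…·T1 = [12/13 -17/26 -5/13 0; 0 -1 0 0; 5/13 7/26 12/13 0; 0 0 0 1]
T5·…·T1 = [12/13 -17/26 -5/13 0; 3/13 25/26 36/65 0; -4/13 5/13 -48/65 0; 0 0 0 1]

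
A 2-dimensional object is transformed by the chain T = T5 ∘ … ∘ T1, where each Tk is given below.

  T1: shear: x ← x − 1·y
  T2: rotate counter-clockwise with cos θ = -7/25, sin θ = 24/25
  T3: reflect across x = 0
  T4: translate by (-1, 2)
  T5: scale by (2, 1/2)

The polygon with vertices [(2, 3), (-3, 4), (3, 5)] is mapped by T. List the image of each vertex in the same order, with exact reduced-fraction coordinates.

T1 shear: x ← x − 1·y: (2, 3) → (-1, 3); (-3, 4) → (-7, 4); (3, 5) → (-2, 5)
T2 rotate counter-clockwise with cos θ = -7/25, sin θ = 24/25: (-1, 3) → (-13/5, -9/5); (-7, 4) → (-47/25, -196/25); (-2, 5) → (-106/25, -83/25)
T3 reflect across x = 0: (-13/5, -9/5) → (13/5, -9/5); (-47/25, -196/25) → (47/25, -196/25); (-106/25, -83/25) → (106/25, -83/25)
T4 translate by (-1, 2): (13/5, -9/5) → (8/5, 1/5); (47/25, -196/25) → (22/25, -146/25); (106/25, -83/25) → (81/25, -33/25)
T5 scale by (2, 1/2): (8/5, 1/5) → (16/5, 1/10); (22/25, -146/25) → (44/25, -73/25); (81/25, -33/25) → (162/25, -33/50)

image vertices: (16/5, 1/10), (44/25, -73/25), (162/25, -33/50)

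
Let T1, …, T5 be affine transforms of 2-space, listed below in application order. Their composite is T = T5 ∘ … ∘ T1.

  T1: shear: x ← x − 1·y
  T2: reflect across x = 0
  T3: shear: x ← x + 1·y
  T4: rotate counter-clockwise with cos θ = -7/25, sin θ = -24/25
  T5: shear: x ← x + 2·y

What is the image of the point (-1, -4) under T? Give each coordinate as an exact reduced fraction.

T(p) = (69/5, 196/25)

T1 shear: x ← x − 1·y: (-1, -4) → (3, -4)
T2 reflect across x = 0: (3, -4) → (-3, -4)
T3 shear: x ← x + 1·y: (-3, -4) → (-7, -4)
T4 rotate counter-clockwise with cos θ = -7/25, sin θ = -24/25: (-7, -4) → (-47/25, 196/25)
T5 shear: x ← x + 2·y: (-47/25, 196/25) → (69/5, 196/25)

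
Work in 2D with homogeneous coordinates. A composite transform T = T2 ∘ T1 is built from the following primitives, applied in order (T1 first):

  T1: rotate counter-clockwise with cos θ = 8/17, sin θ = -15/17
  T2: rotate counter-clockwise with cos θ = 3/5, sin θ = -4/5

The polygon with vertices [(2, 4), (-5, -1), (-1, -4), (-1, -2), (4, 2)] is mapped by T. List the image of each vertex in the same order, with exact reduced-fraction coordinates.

T1 rotate counter-clockwise with cos θ = 8/17, sin θ = -15/17: (2, 4) → (76/17, 2/17); (-5, -1) → (-55/17, 67/17); (-1, -4) → (-4, -1); (-1, -2) → (-38/17, -1/17); (4, 2) → (62/17, -44/17)
T2 rotate counter-clockwise with cos θ = 3/5, sin θ = -4/5: (76/17, 2/17) → (236/85, -298/85); (-55/17, 67/17) → (103/85, 421/85); (-4, -1) → (-16/5, 13/5); (-38/17, -1/17) → (-118/85, 149/85); (62/17, -44/17) → (2/17, -76/17)

image vertices: (236/85, -298/85), (103/85, 421/85), (-16/5, 13/5), (-118/85, 149/85), (2/17, -76/17)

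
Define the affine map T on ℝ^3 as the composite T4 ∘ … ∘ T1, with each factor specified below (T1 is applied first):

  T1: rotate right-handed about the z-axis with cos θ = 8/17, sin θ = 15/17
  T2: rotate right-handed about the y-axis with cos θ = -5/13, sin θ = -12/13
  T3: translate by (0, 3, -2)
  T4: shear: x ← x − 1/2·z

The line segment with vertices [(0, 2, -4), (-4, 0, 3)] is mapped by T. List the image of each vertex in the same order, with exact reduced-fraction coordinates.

image vertices: (1197/221, 67/17, -462/221), (177/442, -9/17, -1081/221)

T1 rotate right-handed about the z-axis with cos θ = 8/17, sin θ = 15/17: (0, 2, -4) → (-30/17, 16/17, -4); (-4, 0, 3) → (-32/17, -60/17, 3)
T2 rotate right-handed about the y-axis with cos θ = -5/13, sin θ = -12/13: (-30/17, 16/17, -4) → (966/221, 16/17, -20/221); (-32/17, -60/17, 3) → (-452/221, -60/17, -639/221)
T3 translate by (0, 3, -2): (966/221, 16/17, -20/221) → (966/221, 67/17, -462/221); (-452/221, -60/17, -639/221) → (-452/221, -9/17, -1081/221)
T4 shear: x ← x − 1/2·z: (966/221, 67/17, -462/221) → (1197/221, 67/17, -462/221); (-452/221, -9/17, -1081/221) → (177/442, -9/17, -1081/221)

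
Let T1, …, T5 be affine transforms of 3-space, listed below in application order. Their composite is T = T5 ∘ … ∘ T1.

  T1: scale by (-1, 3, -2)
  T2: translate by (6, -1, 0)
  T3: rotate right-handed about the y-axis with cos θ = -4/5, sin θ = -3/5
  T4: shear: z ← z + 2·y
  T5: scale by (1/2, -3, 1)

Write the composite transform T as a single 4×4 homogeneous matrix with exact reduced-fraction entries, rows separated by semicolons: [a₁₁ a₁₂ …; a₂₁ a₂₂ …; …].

T1 = [-1 0 0 0; 0 3 0 0; 0 0 -2 0; 0 0 0 1]
T2·T1 = [-1 0 0 6; 0 3 0 -1; 0 0 -2 0; 0 0 0 1]
T3·…·T1 = [4/5 0 6/5 -24/5; 0 3 0 -1; -3/5 0 8/5 18/5; 0 0 0 1]
T4·…·T1 = [4/5 0 6/5 -24/5; 0 3 0 -1; -3/5 6 8/5 8/5; 0 0 0 1]
T5·…·T1 = [2/5 0 3/5 -12/5; 0 -9 0 3; -3/5 6 8/5 8/5; 0 0 0 1]

T = [2/5 0 3/5 -12/5; 0 -9 0 3; -3/5 6 8/5 8/5; 0 0 0 1]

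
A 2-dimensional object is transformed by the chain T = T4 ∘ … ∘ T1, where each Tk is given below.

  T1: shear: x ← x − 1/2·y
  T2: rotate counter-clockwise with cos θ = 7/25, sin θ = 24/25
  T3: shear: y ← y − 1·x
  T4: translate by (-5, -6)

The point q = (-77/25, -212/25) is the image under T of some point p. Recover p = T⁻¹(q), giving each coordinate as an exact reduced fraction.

T1 = [1 -1/2 0; 0 1 0; 0 0 1]
T2·T1 = [7/25 -11/10 0; 24/25 -1/5 0; 0 0 1]
T3·…·T1 = [7/25 -11/10 0; 17/25 9/10 0; 0 0 1]
T4·…·T1 = [7/25 -11/10 -5; 17/25 9/10 -6; 0 0 1]
det M = 1; M⁻¹ = [9/10 11/10 111/10; -17/25 7/25 -43/25; 0 0 1]
M⁻¹ · (-77/25, -212/25)ᵀ = (-1, -2)ᵀ

p = (-1, -2)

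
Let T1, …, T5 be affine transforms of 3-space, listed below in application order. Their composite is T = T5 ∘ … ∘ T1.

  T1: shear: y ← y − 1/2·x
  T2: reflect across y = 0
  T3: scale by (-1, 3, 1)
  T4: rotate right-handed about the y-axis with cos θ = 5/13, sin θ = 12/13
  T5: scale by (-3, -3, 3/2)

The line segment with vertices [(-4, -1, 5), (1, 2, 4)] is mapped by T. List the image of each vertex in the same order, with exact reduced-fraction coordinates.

image vertices: (-240/13, 9, -69/26), (-129/13, 27/2, 48/13)

T1 shear: y ← y − 1/2·x: (-4, -1, 5) → (-4, 1, 5); (1, 2, 4) → (1, 3/2, 4)
T2 reflect across y = 0: (-4, 1, 5) → (-4, -1, 5); (1, 3/2, 4) → (1, -3/2, 4)
T3 scale by (-1, 3, 1): (-4, -1, 5) → (4, -3, 5); (1, -3/2, 4) → (-1, -9/2, 4)
T4 rotate right-handed about the y-axis with cos θ = 5/13, sin θ = 12/13: (4, -3, 5) → (80/13, -3, -23/13); (-1, -9/2, 4) → (43/13, -9/2, 32/13)
T5 scale by (-3, -3, 3/2): (80/13, -3, -23/13) → (-240/13, 9, -69/26); (43/13, -9/2, 32/13) → (-129/13, 27/2, 48/13)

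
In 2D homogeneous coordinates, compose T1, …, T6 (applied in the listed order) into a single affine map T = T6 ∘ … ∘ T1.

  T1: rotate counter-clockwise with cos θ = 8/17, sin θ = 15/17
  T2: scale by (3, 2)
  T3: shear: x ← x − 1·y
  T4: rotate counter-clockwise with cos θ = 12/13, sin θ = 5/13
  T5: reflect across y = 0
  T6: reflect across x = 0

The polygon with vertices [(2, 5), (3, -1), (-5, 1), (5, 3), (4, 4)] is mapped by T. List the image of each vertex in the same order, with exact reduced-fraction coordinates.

T1 rotate counter-clockwise with cos θ = 8/17, sin θ = 15/17: (2, 5) → (-59/17, 70/17); (3, -1) → (39/17, 37/17); (-5, 1) → (-55/17, -67/17); (5, 3) → (-5/17, 99/17); (4, 4) → (-28/17, 92/17)
T2 scale by (3, 2): (-59/17, 70/17) → (-177/17, 140/17); (39/17, 37/17) → (117/17, 74/17); (-55/17, -67/17) → (-165/17, -134/17); (-5/17, 99/17) → (-15/17, 198/17); (-28/17, 92/17) → (-84/17, 184/17)
T3 shear: x ← x − 1·y: (-177/17, 140/17) → (-317/17, 140/17); (117/17, 74/17) → (43/17, 74/17); (-165/17, -134/17) → (-31/17, -134/17); (-15/17, 198/17) → (-213/17, 198/17); (-84/17, 184/17) → (-268/17, 184/17)
T4 rotate counter-clockwise with cos θ = 12/13, sin θ = 5/13: (-317/17, 140/17) → (-4504/221, 95/221); (43/17, 74/17) → (146/221, 1103/221); (-31/17, -134/17) → (298/221, -1763/221); (-213/17, 198/17) → (-3546/221, 1311/221); (-268/17, 184/17) → (-4136/221, 868/221)
T5 reflect across y = 0: (-4504/221, 95/221) → (-4504/221, -95/221); (146/221, 1103/221) → (146/221, -1103/221); (298/221, -1763/221) → (298/221, 1763/221); (-3546/221, 1311/221) → (-3546/221, -1311/221); (-4136/221, 868/221) → (-4136/221, -868/221)
T6 reflect across x = 0: (-4504/221, -95/221) → (4504/221, -95/221); (146/221, -1103/221) → (-146/221, -1103/221); (298/221, 1763/221) → (-298/221, 1763/221); (-3546/221, -1311/221) → (3546/221, -1311/221); (-4136/221, -868/221) → (4136/221, -868/221)

image vertices: (4504/221, -95/221), (-146/221, -1103/221), (-298/221, 1763/221), (3546/221, -1311/221), (4136/221, -868/221)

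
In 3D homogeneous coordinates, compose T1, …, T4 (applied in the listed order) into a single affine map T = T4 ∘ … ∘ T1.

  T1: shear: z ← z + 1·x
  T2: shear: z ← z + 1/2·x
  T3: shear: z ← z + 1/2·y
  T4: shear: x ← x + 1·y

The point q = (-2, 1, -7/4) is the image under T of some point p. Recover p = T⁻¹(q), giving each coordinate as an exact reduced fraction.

p = (-3, 1, 9/4)

T1 = [1 0 0 0; 0 1 0 0; 1 0 1 0; 0 0 0 1]
T2·T1 = [1 0 0 0; 0 1 0 0; 3/2 0 1 0; 0 0 0 1]
T3·…·T1 = [1 0 0 0; 0 1 0 0; 3/2 1/2 1 0; 0 0 0 1]
T4·…·T1 = [1 1 0 0; 0 1 0 0; 3/2 1/2 1 0; 0 0 0 1]
det M = 1; M⁻¹ = [1 -1 0 0; 0 1 0 0; -3/2 1 1 0; 0 0 0 1]
M⁻¹ · (-2, 1, -7/4)ᵀ = (-3, 1, 9/4)ᵀ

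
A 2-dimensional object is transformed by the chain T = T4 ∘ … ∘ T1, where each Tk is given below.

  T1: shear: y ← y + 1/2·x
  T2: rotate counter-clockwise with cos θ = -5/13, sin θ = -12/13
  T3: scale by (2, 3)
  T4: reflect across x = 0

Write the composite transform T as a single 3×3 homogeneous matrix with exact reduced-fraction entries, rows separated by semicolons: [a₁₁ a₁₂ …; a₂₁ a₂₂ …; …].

T = [-2/13 -24/13 0; -87/26 -15/13 0; 0 0 1]

T1 = [1 0 0; 1/2 1 0; 0 0 1]
T2·T1 = [1/13 12/13 0; -29/26 -5/13 0; 0 0 1]
T3·…·T1 = [2/13 24/13 0; -87/26 -15/13 0; 0 0 1]
T4·…·T1 = [-2/13 -24/13 0; -87/26 -15/13 0; 0 0 1]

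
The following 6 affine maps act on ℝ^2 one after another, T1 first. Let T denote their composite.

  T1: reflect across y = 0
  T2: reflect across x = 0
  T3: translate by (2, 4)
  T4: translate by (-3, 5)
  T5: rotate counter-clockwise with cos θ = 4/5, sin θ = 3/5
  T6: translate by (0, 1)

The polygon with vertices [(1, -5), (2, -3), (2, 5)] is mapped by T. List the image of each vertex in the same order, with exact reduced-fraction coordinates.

image vertices: (-10, 11), (-48/5, 44/5), (-24/5, 12/5)

T1 reflect across y = 0: (1, -5) → (1, 5); (2, -3) → (2, 3); (2, 5) → (2, -5)
T2 reflect across x = 0: (1, 5) → (-1, 5); (2, 3) → (-2, 3); (2, -5) → (-2, -5)
T3 translate by (2, 4): (-1, 5) → (1, 9); (-2, 3) → (0, 7); (-2, -5) → (0, -1)
T4 translate by (-3, 5): (1, 9) → (-2, 14); (0, 7) → (-3, 12); (0, -1) → (-3, 4)
T5 rotate counter-clockwise with cos θ = 4/5, sin θ = 3/5: (-2, 14) → (-10, 10); (-3, 12) → (-48/5, 39/5); (-3, 4) → (-24/5, 7/5)
T6 translate by (0, 1): (-10, 10) → (-10, 11); (-48/5, 39/5) → (-48/5, 44/5); (-24/5, 7/5) → (-24/5, 12/5)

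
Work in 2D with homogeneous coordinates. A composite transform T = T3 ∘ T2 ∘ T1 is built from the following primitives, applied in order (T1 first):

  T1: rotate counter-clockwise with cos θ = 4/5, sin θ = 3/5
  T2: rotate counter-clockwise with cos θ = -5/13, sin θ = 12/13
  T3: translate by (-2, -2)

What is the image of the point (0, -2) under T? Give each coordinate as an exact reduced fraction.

T(p) = (-64/65, -18/65)

T1 rotate counter-clockwise with cos θ = 4/5, sin θ = 3/5: (0, -2) → (6/5, -8/5)
T2 rotate counter-clockwise with cos θ = -5/13, sin θ = 12/13: (6/5, -8/5) → (66/65, 112/65)
T3 translate by (-2, -2): (66/65, 112/65) → (-64/65, -18/65)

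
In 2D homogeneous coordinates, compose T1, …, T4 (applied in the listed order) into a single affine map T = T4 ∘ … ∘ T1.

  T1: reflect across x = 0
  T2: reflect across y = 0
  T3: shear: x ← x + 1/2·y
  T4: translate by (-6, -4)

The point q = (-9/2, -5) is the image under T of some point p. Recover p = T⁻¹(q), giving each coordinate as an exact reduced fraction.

T1 = [-1 0 0; 0 1 0; 0 0 1]
T2·T1 = [-1 0 0; 0 -1 0; 0 0 1]
T3·…·T1 = [-1 -1/2 0; 0 -1 0; 0 0 1]
T4·…·T1 = [-1 -1/2 -6; 0 -1 -4; 0 0 1]
det M = 1; M⁻¹ = [-1 1/2 -4; 0 -1 -4; 0 0 1]
M⁻¹ · (-9/2, -5)ᵀ = (-2, 1)ᵀ

p = (-2, 1)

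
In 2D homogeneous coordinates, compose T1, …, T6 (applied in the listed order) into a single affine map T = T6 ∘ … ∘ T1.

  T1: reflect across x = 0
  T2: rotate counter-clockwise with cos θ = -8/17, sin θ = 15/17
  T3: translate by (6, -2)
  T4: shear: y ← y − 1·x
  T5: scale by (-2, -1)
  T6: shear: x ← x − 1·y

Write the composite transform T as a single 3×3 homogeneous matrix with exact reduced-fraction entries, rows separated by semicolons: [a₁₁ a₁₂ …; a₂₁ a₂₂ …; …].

T1 = [-1 0 0; 0 1 0; 0 0 1]
T2·T1 = [8/17 -15/17 0; -15/17 -8/17 0; 0 0 1]
T3·…·T1 = [8/17 -15/17 6; -15/17 -8/17 -2; 0 0 1]
T4·…·T1 = [8/17 -15/17 6; -23/17 7/17 -8; 0 0 1]
T5·…·T1 = [-16/17 30/17 -12; 23/17 -7/17 8; 0 0 1]
T6·…·T1 = [-39/17 37/17 -20; 23/17 -7/17 8; 0 0 1]

T = [-39/17 37/17 -20; 23/17 -7/17 8; 0 0 1]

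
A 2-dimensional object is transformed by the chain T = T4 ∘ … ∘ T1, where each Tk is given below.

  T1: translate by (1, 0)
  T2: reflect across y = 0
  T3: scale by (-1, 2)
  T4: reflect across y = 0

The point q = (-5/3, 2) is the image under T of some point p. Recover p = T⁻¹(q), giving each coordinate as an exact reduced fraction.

p = (2/3, 1)

T1 = [1 0 1; 0 1 0; 0 0 1]
T2·T1 = [1 0 1; 0 -1 0; 0 0 1]
T3·…·T1 = [-1 0 -1; 0 -2 0; 0 0 1]
T4·…·T1 = [-1 0 -1; 0 2 0; 0 0 1]
det M = -2; M⁻¹ = [-1 0 -1; 0 1/2 0; 0 0 1]
M⁻¹ · (-5/3, 2)ᵀ = (2/3, 1)ᵀ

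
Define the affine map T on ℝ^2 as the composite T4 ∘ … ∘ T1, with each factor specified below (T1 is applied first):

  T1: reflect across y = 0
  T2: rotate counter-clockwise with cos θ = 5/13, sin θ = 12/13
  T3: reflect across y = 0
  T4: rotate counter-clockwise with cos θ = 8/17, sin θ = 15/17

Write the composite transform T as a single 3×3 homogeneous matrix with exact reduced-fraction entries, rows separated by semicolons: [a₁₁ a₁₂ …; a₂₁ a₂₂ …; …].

T = [220/221 21/221 0; -21/221 220/221 0; 0 0 1]

T1 = [1 0 0; 0 -1 0; 0 0 1]
T2·T1 = [5/13 12/13 0; 12/13 -5/13 0; 0 0 1]
T3·…·T1 = [5/13 12/13 0; -12/13 5/13 0; 0 0 1]
T4·…·T1 = [220/221 21/221 0; -21/221 220/221 0; 0 0 1]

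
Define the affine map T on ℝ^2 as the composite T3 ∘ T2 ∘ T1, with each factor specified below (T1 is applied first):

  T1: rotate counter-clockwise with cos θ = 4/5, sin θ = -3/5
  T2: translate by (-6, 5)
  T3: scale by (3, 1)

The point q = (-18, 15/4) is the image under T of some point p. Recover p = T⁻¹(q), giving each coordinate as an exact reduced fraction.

T1 = [4/5 3/5 0; -3/5 4/5 0; 0 0 1]
T2·T1 = [4/5 3/5 -6; -3/5 4/5 5; 0 0 1]
T3·…·T1 = [12/5 9/5 -18; -3/5 4/5 5; 0 0 1]
det M = 3; M⁻¹ = [4/15 -3/5 39/5; 1/5 4/5 -2/5; 0 0 1]
M⁻¹ · (-18, 15/4)ᵀ = (3/4, -1)ᵀ

p = (3/4, -1)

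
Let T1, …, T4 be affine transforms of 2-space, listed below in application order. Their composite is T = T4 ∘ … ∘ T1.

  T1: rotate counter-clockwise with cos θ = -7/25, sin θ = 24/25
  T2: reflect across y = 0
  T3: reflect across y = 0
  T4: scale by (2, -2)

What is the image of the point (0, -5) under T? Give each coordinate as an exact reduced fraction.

T1 rotate counter-clockwise with cos θ = -7/25, sin θ = 24/25: (0, -5) → (24/5, 7/5)
T2 reflect across y = 0: (24/5, 7/5) → (24/5, -7/5)
T3 reflect across y = 0: (24/5, -7/5) → (24/5, 7/5)
T4 scale by (2, -2): (24/5, 7/5) → (48/5, -14/5)

T(p) = (48/5, -14/5)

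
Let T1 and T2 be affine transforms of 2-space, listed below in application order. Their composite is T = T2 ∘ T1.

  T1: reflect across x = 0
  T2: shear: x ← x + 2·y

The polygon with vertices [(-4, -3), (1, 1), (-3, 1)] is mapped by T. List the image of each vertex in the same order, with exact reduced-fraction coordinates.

T1 reflect across x = 0: (-4, -3) → (4, -3); (1, 1) → (-1, 1); (-3, 1) → (3, 1)
T2 shear: x ← x + 2·y: (4, -3) → (-2, -3); (-1, 1) → (1, 1); (3, 1) → (5, 1)

image vertices: (-2, -3), (1, 1), (5, 1)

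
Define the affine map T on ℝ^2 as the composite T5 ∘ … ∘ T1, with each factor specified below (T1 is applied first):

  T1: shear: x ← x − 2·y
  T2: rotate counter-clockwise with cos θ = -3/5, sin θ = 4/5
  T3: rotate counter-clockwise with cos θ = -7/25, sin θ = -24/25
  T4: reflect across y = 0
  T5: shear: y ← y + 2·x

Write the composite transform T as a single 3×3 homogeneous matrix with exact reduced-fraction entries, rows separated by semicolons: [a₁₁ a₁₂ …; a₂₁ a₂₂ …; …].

T = [117/125 -278/125 0; 38/25 -117/25 0; 0 0 1]

T1 = [1 -2 0; 0 1 0; 0 0 1]
T2·T1 = [-3/5 2/5 0; 4/5 -11/5 0; 0 0 1]
T3·…·T1 = [117/125 -278/125 0; 44/125 29/125 0; 0 0 1]
T4·…·T1 = [117/125 -278/125 0; -44/125 -29/125 0; 0 0 1]
T5·…·T1 = [117/125 -278/125 0; 38/25 -117/25 0; 0 0 1]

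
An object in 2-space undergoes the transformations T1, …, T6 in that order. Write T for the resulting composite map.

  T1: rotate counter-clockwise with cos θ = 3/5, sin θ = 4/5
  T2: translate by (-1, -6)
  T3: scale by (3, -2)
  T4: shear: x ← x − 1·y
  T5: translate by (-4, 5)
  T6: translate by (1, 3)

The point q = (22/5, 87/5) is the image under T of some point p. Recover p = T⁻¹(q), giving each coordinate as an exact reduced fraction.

p = (5, -9/2)

T1 = [3/5 -4/5 0; 4/5 3/5 0; 0 0 1]
T2·T1 = [3/5 -4/5 -1; 4/5 3/5 -6; 0 0 1]
T3·…·T1 = [9/5 -12/5 -3; -8/5 -6/5 12; 0 0 1]
T4·…·T1 = [17/5 -6/5 -15; -8/5 -6/5 12; 0 0 1]
T5·…·T1 = [17/5 -6/5 -19; -8/5 -6/5 17; 0 0 1]
T6·…·T1 = [17/5 -6/5 -18; -8/5 -6/5 20; 0 0 1]
det M = -6; M⁻¹ = [1/5 -1/5 38/5; -4/15 -17/30 98/15; 0 0 1]
M⁻¹ · (22/5, 87/5)ᵀ = (5, -9/2)ᵀ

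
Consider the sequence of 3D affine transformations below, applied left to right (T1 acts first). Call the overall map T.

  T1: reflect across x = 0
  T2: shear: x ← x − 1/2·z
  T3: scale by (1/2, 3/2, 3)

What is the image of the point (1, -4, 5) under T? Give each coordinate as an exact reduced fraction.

T(p) = (-7/4, -6, 15)

T1 reflect across x = 0: (1, -4, 5) → (-1, -4, 5)
T2 shear: x ← x − 1/2·z: (-1, -4, 5) → (-7/2, -4, 5)
T3 scale by (1/2, 3/2, 3): (-7/2, -4, 5) → (-7/4, -6, 15)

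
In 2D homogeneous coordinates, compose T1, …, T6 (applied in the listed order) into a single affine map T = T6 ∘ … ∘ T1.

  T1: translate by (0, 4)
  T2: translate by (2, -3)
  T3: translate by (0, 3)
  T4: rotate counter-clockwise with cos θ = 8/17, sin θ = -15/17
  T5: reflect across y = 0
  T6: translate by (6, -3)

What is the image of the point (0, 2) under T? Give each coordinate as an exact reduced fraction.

T(p) = (208/17, -69/17)

T1 translate by (0, 4): (0, 2) → (0, 6)
T2 translate by (2, -3): (0, 6) → (2, 3)
T3 translate by (0, 3): (2, 3) → (2, 6)
T4 rotate counter-clockwise with cos θ = 8/17, sin θ = -15/17: (2, 6) → (106/17, 18/17)
T5 reflect across y = 0: (106/17, 18/17) → (106/17, -18/17)
T6 translate by (6, -3): (106/17, -18/17) → (208/17, -69/17)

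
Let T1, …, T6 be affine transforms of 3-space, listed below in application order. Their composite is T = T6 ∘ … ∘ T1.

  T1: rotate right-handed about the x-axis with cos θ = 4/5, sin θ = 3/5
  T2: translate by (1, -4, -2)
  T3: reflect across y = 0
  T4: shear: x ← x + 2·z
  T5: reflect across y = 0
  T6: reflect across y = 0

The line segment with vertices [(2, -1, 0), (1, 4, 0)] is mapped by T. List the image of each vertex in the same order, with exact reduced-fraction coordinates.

image vertices: (-11/5, 24/5, -13/5), (14/5, 4/5, 2/5)

T1 rotate right-handed about the x-axis with cos θ = 4/5, sin θ = 3/5: (2, -1, 0) → (2, -4/5, -3/5); (1, 4, 0) → (1, 16/5, 12/5)
T2 translate by (1, -4, -2): (2, -4/5, -3/5) → (3, -24/5, -13/5); (1, 16/5, 12/5) → (2, -4/5, 2/5)
T3 reflect across y = 0: (3, -24/5, -13/5) → (3, 24/5, -13/5); (2, -4/5, 2/5) → (2, 4/5, 2/5)
T4 shear: x ← x + 2·z: (3, 24/5, -13/5) → (-11/5, 24/5, -13/5); (2, 4/5, 2/5) → (14/5, 4/5, 2/5)
T5 reflect across y = 0: (-11/5, 24/5, -13/5) → (-11/5, -24/5, -13/5); (14/5, 4/5, 2/5) → (14/5, -4/5, 2/5)
T6 reflect across y = 0: (-11/5, -24/5, -13/5) → (-11/5, 24/5, -13/5); (14/5, -4/5, 2/5) → (14/5, 4/5, 2/5)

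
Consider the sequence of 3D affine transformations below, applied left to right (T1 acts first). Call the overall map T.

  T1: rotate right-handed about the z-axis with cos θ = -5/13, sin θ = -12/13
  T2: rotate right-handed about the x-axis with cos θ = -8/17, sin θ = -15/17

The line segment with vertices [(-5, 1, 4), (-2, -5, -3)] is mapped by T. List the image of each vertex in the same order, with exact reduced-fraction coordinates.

T1 rotate right-handed about the z-axis with cos θ = -5/13, sin θ = -12/13: (-5, 1, 4) → (37/13, 55/13, 4); (-2, -5, -3) → (-50/13, 49/13, -3)
T2 rotate right-handed about the x-axis with cos θ = -8/17, sin θ = -15/17: (37/13, 55/13, 4) → (37/13, 20/13, -73/13); (-50/13, 49/13, -3) → (-50/13, -977/221, -423/221)

image vertices: (37/13, 20/13, -73/13), (-50/13, -977/221, -423/221)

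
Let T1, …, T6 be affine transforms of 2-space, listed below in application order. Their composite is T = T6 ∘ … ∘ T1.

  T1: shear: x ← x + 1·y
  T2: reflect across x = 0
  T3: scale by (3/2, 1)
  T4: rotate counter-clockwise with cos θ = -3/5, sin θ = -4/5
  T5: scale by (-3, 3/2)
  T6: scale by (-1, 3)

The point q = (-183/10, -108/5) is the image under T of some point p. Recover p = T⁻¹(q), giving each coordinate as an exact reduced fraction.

T1 = [1 1 0; 0 1 0; 0 0 1]
T2·T1 = [-1 -1 0; 0 1 0; 0 0 1]
T3·…·T1 = [-3/2 -3/2 0; 0 1 0; 0 0 1]
T4·…·T1 = [9/10 17/10 0; 6/5 3/5 0; 0 0 1]
T5·…·T1 = [-27/10 -51/10 0; 9/5 9/10 0; 0 0 1]
T6·…·T1 = [27/10 51/10 0; 27/5 27/10 0; 0 0 1]
det M = -81/4; M⁻¹ = [-2/15 34/135 0; 4/15 -2/15 0; 0 0 1]
M⁻¹ · (-183/10, -108/5)ᵀ = (-3, -2)ᵀ

p = (-3, -2)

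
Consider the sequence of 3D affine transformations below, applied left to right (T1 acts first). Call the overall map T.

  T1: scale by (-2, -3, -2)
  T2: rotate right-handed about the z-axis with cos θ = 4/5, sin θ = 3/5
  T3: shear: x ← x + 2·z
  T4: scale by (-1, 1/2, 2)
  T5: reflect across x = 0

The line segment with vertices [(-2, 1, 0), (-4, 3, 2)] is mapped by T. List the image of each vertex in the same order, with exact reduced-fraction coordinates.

image vertices: (5, 0, 0), (19/5, -6/5, -8)

T1 scale by (-2, -3, -2): (-2, 1, 0) → (4, -3, 0); (-4, 3, 2) → (8, -9, -4)
T2 rotate right-handed about the z-axis with cos θ = 4/5, sin θ = 3/5: (4, -3, 0) → (5, 0, 0); (8, -9, -4) → (59/5, -12/5, -4)
T3 shear: x ← x + 2·z: (5, 0, 0) → (5, 0, 0); (59/5, -12/5, -4) → (19/5, -12/5, -4)
T4 scale by (-1, 1/2, 2): (5, 0, 0) → (-5, 0, 0); (19/5, -12/5, -4) → (-19/5, -6/5, -8)
T5 reflect across x = 0: (-5, 0, 0) → (5, 0, 0); (-19/5, -6/5, -8) → (19/5, -6/5, -8)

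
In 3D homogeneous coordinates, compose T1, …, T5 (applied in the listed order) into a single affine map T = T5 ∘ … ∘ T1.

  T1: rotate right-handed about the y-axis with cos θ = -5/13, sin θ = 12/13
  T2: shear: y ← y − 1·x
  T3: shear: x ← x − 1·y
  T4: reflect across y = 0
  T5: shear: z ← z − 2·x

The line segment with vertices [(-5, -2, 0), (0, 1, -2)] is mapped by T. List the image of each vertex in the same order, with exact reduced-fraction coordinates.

image vertices: (76/13, 51/13, -92/13), (-61/13, -37/13, 132/13)

T1 rotate right-handed about the y-axis with cos θ = -5/13, sin θ = 12/13: (-5, -2, 0) → (25/13, -2, 60/13); (0, 1, -2) → (-24/13, 1, 10/13)
T2 shear: y ← y − 1·x: (25/13, -2, 60/13) → (25/13, -51/13, 60/13); (-24/13, 1, 10/13) → (-24/13, 37/13, 10/13)
T3 shear: x ← x − 1·y: (25/13, -51/13, 60/13) → (76/13, -51/13, 60/13); (-24/13, 37/13, 10/13) → (-61/13, 37/13, 10/13)
T4 reflect across y = 0: (76/13, -51/13, 60/13) → (76/13, 51/13, 60/13); (-61/13, 37/13, 10/13) → (-61/13, -37/13, 10/13)
T5 shear: z ← z − 2·x: (76/13, 51/13, 60/13) → (76/13, 51/13, -92/13); (-61/13, -37/13, 10/13) → (-61/13, -37/13, 132/13)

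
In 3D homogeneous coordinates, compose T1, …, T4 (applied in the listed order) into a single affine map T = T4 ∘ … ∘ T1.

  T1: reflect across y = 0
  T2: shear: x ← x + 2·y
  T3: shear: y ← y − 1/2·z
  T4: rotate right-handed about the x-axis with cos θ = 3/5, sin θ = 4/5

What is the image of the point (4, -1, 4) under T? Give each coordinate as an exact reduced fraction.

T(p) = (6, -19/5, 8/5)

T1 reflect across y = 0: (4, -1, 4) → (4, 1, 4)
T2 shear: x ← x + 2·y: (4, 1, 4) → (6, 1, 4)
T3 shear: y ← y − 1/2·z: (6, 1, 4) → (6, -1, 4)
T4 rotate right-handed about the x-axis with cos θ = 3/5, sin θ = 4/5: (6, -1, 4) → (6, -19/5, 8/5)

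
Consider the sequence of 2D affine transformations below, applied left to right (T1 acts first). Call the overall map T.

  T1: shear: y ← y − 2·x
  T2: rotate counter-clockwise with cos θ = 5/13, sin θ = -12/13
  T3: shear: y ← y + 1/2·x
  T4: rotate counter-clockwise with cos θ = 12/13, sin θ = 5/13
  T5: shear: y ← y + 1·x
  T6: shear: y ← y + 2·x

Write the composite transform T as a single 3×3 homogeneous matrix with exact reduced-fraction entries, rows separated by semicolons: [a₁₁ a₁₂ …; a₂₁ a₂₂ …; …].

T1 = [1 0 0; -2 1 0; 0 0 1]
T2·T1 = [-19/13 12/13 0; -22/13 5/13 0; 0 0 1]
T3·…·T1 = [-19/13 12/13 0; -63/26 11/13 0; 0 0 1]
T4·…·T1 = [-141/338 89/169 0; -473/169 192/169 0; 0 0 1]
T5·…·T1 = [-141/338 89/169 0; -1087/338 281/169 0; 0 0 1]
T6·…·T1 = [-141/338 89/169 0; -1369/338 459/169 0; 0 0 1]

T = [-141/338 89/169 0; -1369/338 459/169 0; 0 0 1]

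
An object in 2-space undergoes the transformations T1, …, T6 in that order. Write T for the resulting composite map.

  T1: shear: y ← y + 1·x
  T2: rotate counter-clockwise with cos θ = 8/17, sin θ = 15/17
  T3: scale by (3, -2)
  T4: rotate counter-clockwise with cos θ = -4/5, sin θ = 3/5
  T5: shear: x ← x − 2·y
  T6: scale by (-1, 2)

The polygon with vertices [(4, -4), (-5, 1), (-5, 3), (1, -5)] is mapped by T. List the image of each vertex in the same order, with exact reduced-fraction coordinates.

T1 shear: y ← y + 1·x: (4, -4) → (4, 0); (-5, 1) → (-5, -4); (-5, 3) → (-5, -2); (1, -5) → (1, -4)
T2 rotate counter-clockwise with cos θ = 8/17, sin θ = 15/17: (4, 0) → (32/17, 60/17); (-5, -4) → (20/17, -107/17); (-5, -2) → (-10/17, -91/17); (1, -4) → (4, -1)
T3 scale by (3, -2): (32/17, 60/17) → (96/17, -120/17); (20/17, -107/17) → (60/17, 214/17); (-10/17, -91/17) → (-30/17, 182/17); (4, -1) → (12, 2)
T4 rotate counter-clockwise with cos θ = -4/5, sin θ = 3/5: (96/17, -120/17) → (-24/85, 768/85); (60/17, 214/17) → (-882/85, -676/85); (-30/17, 182/17) → (-426/85, -818/85); (12, 2) → (-54/5, 28/5)
T5 shear: x ← x − 2·y: (-24/85, 768/85) → (-312/17, 768/85); (-882/85, -676/85) → (94/17, -676/85); (-426/85, -818/85) → (242/17, -818/85); (-54/5, 28/5) → (-22, 28/5)
T6 scale by (-1, 2): (-312/17, 768/85) → (312/17, 1536/85); (94/17, -676/85) → (-94/17, -1352/85); (242/17, -818/85) → (-242/17, -1636/85); (-22, 28/5) → (22, 56/5)

image vertices: (312/17, 1536/85), (-94/17, -1352/85), (-242/17, -1636/85), (22, 56/5)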